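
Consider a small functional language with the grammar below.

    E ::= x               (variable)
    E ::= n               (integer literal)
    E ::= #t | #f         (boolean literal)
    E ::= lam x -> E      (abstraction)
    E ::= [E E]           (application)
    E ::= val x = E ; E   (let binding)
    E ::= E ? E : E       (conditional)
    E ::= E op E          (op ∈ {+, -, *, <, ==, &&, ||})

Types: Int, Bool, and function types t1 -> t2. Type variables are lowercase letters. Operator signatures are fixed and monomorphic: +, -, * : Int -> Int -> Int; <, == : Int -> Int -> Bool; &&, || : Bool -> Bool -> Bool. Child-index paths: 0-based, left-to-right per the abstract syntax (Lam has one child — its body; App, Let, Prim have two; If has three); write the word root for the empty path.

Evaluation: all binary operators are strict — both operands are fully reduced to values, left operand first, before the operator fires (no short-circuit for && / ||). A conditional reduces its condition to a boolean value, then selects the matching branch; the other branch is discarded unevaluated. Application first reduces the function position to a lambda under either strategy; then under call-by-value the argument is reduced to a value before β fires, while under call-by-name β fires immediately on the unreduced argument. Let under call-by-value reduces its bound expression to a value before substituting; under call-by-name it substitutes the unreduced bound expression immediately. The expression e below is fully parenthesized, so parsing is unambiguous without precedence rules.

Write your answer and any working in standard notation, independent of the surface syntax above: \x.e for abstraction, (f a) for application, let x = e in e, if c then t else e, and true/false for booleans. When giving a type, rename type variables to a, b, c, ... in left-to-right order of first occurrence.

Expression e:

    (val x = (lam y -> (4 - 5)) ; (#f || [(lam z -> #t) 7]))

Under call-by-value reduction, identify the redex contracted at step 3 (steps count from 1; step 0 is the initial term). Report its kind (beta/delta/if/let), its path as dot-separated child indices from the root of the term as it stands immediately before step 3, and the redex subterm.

Working:
step 0: (let x = (\y.(4 - 5)) in (false || ((\z.true) 7)))
step 1: [let@root] (false || ((\z.true) 7))
step 2: [beta@1] (false || true)
step 3: [delta@root] true

Answer: delta at root : (false || true)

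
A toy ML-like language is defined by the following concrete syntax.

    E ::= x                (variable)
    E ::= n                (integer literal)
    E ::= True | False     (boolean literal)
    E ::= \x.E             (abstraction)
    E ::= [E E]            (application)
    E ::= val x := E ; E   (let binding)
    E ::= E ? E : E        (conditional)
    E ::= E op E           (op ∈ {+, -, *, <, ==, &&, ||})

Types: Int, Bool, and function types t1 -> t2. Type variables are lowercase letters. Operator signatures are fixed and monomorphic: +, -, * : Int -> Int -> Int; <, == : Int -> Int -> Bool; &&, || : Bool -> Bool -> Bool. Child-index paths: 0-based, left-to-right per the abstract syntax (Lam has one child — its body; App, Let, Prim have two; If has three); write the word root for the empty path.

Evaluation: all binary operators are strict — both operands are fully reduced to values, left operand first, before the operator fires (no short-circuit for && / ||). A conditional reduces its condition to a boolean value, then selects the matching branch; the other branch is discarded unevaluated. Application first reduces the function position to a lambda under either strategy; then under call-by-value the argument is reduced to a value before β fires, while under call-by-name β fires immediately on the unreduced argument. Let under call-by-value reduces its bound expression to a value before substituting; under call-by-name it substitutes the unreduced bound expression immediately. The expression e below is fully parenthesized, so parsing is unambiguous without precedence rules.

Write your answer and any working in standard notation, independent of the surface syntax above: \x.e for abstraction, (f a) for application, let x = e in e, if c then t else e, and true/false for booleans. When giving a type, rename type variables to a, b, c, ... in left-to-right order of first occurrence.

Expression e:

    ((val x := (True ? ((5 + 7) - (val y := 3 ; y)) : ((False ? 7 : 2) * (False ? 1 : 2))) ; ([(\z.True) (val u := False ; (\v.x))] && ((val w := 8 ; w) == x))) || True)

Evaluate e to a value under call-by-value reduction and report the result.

Answer: true

Working:
step 0: ((let x = (if true then ((5 + 7) - (let y = 3 in y)) else ((if false then 7 else 2) * (if false then 1 else 2))) in (((\z.true) (let u = false in (\v.x))) && ((let w = 8 in w) == x))) || true)
step 1: [if@0.0] ((let x = ((5 + 7) - (let y = 3 in y)) in (((\z.true) (let u = false in (\v.x))) && ((let w = 8 in w) == x))) || true)
step 2: [delta@0.0.0] ((let x = (12 - (let y = 3 in y)) in (((\z.true) (let u = false in (\v.x))) && ((let w = 8 in w) == x))) || true)
step 3: [let@0.0.1] ((let x = (12 - 3) in (((\z.true) (let u = false in (\v.x))) && ((let w = 8 in w) == x))) || true)
step 4: [delta@0.0] ((let x = 9 in (((\z.true) (let u = false in (\v.x))) && ((let w = 8 in w) == x))) || true)
step 5: [let@0] ((((\z.true) (let u = false in (\v.9))) && ((let w = 8 in w) == 9)) || true)
step 6: [let@0.0.1] ((((\z.true) (\v.9)) && ((let w = 8 in w) == 9)) || true)
step 7: [beta@0.0] ((true && ((let w = 8 in w) == 9)) || true)
step 8: [let@0.1.0] ((true && (8 == 9)) || true)
step 9: [delta@0.1] ((true && false) || true)
step 10: [delta@0] (false || true)
step 11: [delta@root] true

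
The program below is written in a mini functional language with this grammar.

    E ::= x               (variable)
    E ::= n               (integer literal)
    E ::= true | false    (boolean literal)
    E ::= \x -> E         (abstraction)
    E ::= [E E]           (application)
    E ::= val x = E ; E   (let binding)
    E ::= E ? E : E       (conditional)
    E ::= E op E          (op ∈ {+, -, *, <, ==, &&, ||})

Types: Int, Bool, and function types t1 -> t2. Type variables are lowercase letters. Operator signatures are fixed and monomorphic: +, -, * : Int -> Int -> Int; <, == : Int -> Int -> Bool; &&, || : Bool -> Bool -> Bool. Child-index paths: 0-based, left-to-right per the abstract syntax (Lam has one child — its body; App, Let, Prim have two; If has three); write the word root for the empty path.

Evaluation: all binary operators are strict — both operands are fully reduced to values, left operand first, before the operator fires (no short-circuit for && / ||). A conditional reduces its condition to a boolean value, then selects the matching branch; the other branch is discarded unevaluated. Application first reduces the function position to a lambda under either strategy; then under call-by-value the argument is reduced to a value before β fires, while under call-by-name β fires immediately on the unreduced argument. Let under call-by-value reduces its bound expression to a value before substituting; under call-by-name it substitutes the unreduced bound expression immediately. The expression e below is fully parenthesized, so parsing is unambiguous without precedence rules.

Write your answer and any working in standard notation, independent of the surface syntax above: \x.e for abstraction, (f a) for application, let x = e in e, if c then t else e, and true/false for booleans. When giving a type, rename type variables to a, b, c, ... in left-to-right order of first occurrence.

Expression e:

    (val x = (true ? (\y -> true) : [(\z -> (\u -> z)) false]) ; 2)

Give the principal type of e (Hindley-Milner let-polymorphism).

Derivation:
  unify Bool ~ Bool
\y._ : a -> Bool
z : b
\u._ : c -> b
\z._ : b -> c -> b
  unify b -> c -> b ~ Bool -> d
  unify b ~ Bool
  unify c -> Bool ~ d
_ _ : c -> Bool
  unify a -> Bool ~ c -> Bool
  unify a ~ c
  unify Bool ~ Bool
let x : forall. c -> Bool

Answer: Int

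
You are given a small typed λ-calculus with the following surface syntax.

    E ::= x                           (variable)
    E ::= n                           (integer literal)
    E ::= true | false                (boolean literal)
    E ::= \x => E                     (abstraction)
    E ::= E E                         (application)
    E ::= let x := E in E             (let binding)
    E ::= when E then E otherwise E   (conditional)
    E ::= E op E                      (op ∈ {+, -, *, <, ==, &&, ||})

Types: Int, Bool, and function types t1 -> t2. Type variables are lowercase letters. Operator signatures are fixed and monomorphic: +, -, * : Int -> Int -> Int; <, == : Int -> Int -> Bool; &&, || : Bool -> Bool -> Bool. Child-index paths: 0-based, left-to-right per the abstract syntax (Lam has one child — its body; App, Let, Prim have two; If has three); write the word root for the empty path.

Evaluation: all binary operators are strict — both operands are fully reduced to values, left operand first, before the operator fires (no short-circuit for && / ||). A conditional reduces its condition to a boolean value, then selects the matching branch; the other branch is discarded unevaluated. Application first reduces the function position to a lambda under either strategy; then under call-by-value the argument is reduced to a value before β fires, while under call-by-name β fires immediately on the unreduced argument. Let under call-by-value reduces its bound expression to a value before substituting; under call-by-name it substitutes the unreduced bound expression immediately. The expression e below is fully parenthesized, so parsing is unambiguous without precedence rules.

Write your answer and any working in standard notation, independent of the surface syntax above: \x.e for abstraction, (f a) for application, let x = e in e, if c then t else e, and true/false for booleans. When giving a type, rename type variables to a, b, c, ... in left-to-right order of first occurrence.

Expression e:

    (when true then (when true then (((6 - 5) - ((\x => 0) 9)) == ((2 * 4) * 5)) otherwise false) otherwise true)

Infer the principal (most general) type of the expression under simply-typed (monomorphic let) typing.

Working:
  unify Bool ~ Bool
  unify Bool ~ Bool
  unify Int ~ Int
  unify Int ~ Int
  unify Int ~ Int
\x._ : a -> Int
  unify a -> Int ~ Int -> b
  unify a ~ Int
  unify Int ~ b
_ _ : Int
  unify Int ~ Int
  unify Int ~ Int
  unify Int ~ Int
  unify Int ~ Int
  unify Int ~ Int
  unify Int ~ Int
  unify Int ~ Int
  unify Bool ~ Bool
  unify Bool ~ Bool

Answer: Bool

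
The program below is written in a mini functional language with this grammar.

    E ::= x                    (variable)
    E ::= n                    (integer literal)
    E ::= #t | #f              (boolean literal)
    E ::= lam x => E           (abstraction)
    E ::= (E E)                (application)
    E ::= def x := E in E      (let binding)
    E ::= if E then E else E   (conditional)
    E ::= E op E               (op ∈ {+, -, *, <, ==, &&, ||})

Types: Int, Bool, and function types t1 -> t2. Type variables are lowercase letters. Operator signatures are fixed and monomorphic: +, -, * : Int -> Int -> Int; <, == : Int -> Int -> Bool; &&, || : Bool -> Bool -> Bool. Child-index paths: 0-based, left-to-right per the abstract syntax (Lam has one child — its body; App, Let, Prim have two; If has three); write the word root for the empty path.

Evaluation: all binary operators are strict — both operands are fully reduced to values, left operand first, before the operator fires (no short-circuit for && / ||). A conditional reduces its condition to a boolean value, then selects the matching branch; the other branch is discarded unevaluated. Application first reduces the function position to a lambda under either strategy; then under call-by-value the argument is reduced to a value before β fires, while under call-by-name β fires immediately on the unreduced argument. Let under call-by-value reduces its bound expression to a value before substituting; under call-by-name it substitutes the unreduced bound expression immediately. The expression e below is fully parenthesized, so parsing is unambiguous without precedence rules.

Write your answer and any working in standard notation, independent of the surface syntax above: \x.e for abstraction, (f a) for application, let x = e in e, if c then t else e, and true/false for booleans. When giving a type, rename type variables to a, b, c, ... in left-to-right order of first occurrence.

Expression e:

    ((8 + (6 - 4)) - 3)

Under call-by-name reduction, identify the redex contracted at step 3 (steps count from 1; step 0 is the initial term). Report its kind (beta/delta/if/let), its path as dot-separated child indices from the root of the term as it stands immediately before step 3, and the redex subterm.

Answer: delta at root : (10 - 3)

Trace:
step 0: ((8 + (6 - 4)) - 3)
step 1: [delta@0.1] ((8 + 2) - 3)
step 2: [delta@0] (10 - 3)
step 3: [delta@root] 7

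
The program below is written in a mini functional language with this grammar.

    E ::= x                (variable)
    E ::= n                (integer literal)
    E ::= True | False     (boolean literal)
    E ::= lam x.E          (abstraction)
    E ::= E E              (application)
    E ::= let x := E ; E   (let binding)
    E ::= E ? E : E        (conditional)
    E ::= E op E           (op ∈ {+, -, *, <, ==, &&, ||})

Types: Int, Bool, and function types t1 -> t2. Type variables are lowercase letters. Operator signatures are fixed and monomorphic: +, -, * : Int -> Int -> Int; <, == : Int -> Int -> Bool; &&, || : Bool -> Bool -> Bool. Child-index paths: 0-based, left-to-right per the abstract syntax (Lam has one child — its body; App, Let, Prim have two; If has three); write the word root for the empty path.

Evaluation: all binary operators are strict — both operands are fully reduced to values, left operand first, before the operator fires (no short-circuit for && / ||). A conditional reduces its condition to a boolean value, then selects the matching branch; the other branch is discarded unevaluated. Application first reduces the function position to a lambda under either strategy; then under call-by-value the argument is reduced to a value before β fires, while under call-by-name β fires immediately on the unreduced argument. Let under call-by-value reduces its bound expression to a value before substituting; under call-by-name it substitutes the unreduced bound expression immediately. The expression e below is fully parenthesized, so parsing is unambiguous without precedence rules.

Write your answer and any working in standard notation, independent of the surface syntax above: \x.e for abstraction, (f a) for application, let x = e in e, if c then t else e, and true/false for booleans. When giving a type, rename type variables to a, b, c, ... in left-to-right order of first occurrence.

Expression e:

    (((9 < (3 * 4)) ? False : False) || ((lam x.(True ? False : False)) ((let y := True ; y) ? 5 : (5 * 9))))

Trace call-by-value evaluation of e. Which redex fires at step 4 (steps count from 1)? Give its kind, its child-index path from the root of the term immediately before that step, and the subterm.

Working:
step 0: ((if (9 < (3 * 4)) then false else false) || ((\x.(if true then false else false)) (if (let y = true in y) then 5 else (5 * 9))))
step 1: [delta@0.0.1] ((if (9 < 12) then false else false) || ((\x.(if true then false else false)) (if (let y = true in y) then 5 else (5 * 9))))
step 2: [delta@0.0] ((if true then false else false) || ((\x.(if true then false else false)) (if (let y = true in y) then 5 else (5 * 9))))
step 3: [if@0] (false || ((\x.(if true then false else false)) (if (let y = true in y) then 5 else (5 * 9))))
step 4: [let@1.1.0] (false || ((\x.(if true then false else false)) (if true then 5 else (5 * 9))))

Answer: let at 1.1.0 : (let y = true in y)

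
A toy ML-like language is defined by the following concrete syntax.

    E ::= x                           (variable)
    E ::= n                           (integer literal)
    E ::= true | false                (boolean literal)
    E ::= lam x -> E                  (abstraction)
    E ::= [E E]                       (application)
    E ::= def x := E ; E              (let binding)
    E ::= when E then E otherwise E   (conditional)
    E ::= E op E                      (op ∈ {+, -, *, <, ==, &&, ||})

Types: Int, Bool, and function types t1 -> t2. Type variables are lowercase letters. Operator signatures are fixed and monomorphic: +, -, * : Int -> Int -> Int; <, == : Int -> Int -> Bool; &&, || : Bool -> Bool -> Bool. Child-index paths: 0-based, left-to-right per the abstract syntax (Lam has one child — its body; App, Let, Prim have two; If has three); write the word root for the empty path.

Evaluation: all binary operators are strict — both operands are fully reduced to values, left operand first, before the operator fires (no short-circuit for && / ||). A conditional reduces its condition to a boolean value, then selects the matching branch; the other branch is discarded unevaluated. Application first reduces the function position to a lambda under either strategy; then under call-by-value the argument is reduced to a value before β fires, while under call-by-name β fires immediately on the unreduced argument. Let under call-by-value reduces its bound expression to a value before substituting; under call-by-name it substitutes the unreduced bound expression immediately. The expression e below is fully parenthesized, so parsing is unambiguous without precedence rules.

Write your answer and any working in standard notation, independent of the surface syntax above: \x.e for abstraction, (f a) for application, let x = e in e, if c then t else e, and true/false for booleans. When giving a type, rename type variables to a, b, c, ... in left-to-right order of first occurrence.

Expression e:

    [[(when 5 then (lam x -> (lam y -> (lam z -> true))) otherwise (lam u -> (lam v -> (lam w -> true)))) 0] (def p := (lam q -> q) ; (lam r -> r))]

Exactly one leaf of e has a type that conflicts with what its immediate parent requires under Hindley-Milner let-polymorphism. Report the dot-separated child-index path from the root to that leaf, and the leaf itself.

Answer: 0.0.0 : 5

Working:
  unify Int ~ Bool
  FAIL: mismatch Int ~ Bool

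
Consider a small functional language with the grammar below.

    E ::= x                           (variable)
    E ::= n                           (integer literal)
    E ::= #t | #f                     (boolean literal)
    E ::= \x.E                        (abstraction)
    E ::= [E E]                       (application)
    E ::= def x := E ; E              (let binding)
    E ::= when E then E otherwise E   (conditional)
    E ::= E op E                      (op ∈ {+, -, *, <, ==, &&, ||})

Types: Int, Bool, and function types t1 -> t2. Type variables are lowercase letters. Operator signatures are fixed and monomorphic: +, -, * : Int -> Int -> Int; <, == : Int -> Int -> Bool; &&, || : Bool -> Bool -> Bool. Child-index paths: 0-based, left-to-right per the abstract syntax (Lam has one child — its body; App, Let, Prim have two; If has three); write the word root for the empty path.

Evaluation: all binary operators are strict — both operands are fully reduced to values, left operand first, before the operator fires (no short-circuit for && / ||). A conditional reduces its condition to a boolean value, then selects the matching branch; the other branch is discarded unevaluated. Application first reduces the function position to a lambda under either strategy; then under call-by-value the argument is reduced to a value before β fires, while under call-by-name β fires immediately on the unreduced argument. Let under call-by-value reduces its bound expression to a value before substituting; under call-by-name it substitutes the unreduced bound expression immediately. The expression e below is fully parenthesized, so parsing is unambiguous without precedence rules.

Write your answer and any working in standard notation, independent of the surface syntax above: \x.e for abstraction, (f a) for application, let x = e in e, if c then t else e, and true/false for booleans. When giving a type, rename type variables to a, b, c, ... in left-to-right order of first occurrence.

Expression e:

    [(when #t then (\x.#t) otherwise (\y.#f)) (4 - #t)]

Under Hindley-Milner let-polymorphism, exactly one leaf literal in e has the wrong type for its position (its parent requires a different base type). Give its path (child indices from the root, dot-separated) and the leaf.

Answer: 1.1 : true

Working:
  unify Bool ~ Bool
\x._ : a -> Bool
\y._ : b -> Bool
  unify a -> Bool ~ b -> Bool
  unify a ~ b
  unify Bool ~ Bool
  unify Int ~ Int
  unify Bool ~ Int
  FAIL: mismatch Bool ~ Int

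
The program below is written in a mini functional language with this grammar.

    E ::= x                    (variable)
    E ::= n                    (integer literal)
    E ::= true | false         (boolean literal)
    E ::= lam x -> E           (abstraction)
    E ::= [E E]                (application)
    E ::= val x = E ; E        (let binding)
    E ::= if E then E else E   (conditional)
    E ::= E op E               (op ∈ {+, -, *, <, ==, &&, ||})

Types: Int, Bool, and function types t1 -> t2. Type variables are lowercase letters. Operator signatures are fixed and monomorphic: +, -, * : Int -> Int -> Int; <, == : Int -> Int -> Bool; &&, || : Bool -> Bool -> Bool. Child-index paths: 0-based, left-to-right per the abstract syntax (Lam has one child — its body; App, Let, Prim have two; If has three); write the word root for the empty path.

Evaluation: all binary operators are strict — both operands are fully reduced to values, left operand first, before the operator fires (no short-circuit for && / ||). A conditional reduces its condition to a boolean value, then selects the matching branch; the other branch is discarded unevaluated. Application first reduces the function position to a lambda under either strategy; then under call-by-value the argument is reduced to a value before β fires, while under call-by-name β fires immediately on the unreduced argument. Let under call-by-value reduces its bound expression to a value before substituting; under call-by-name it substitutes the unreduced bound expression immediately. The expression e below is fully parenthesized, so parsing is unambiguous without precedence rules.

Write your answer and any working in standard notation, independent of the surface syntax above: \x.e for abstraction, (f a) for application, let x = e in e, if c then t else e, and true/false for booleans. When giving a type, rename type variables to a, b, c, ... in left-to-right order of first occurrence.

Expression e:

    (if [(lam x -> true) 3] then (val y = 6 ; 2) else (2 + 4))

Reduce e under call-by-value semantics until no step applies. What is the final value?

Working:
step 0: (if ((\x.true) 3) then (let y = 6 in 2) else (2 + 4))
step 1: [beta@0] (if true then (let y = 6 in 2) else (2 + 4))
step 2: [if@root] (let y = 6 in 2)
step 3: [let@root] 2

Answer: 2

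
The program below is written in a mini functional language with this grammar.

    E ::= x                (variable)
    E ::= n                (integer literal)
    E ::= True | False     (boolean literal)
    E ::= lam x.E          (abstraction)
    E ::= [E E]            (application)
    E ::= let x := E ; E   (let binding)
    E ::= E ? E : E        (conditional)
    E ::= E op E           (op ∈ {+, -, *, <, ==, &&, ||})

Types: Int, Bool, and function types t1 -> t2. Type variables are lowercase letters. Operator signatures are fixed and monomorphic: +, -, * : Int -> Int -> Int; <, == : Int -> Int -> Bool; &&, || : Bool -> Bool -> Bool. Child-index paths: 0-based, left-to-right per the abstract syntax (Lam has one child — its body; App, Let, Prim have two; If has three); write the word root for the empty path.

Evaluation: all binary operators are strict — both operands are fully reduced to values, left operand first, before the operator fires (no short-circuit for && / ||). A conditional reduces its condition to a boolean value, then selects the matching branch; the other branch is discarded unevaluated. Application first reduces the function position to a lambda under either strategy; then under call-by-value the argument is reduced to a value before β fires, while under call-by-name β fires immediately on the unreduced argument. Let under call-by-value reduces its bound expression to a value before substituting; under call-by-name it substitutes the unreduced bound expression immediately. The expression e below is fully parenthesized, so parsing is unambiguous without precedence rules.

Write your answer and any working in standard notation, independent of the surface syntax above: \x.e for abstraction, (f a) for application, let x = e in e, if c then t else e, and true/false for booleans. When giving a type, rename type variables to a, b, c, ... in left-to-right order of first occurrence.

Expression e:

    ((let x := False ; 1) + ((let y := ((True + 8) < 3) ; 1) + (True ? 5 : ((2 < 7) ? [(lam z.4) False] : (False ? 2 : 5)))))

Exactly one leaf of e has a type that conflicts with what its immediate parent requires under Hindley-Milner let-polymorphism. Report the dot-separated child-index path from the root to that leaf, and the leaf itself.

Trace:
let x : Bool
  unify Int ~ Int
  unify Bool ~ Int
  FAIL: mismatch Bool ~ Int

Answer: 1.0.0.0.0 : true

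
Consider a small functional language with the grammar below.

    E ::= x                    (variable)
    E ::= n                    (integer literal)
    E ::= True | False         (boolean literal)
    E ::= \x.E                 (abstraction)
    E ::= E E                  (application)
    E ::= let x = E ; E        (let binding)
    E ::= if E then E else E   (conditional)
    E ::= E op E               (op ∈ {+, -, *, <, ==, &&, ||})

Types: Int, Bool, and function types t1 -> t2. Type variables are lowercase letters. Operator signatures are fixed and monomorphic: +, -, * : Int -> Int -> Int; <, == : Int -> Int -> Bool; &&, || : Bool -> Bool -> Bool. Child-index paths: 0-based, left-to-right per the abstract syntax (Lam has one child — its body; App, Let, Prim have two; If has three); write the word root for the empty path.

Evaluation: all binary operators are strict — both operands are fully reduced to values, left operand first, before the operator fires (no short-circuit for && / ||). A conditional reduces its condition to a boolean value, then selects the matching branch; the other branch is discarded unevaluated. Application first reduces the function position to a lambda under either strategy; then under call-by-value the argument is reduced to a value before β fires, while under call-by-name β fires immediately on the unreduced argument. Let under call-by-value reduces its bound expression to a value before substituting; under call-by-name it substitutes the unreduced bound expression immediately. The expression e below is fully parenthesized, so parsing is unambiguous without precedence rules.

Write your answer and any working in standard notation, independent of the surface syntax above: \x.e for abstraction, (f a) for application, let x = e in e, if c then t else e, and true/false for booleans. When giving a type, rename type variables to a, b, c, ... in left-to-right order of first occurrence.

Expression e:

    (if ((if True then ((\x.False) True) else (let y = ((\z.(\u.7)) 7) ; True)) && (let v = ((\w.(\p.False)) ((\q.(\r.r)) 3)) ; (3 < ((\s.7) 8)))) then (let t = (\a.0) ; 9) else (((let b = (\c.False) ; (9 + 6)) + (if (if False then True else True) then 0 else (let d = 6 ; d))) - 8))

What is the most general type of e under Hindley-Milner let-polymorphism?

Trace:
  unify Bool ~ Bool
\x._ : a -> Bool
  unify a -> Bool ~ Bool -> b
  unify a ~ Bool
  unify Bool ~ b
_ _ : Bool
\u._ : d -> Int
\z._ : c -> d -> Int
  unify c -> d -> Int ~ Int -> e
  unify c ~ Int
  unify d -> Int ~ e
_ _ : d -> Int
let y : forall. d -> Int
  unify Bool ~ Bool
  unify Bool ~ Bool
\p._ : g -> Bool
\w._ : f -> g -> Bool
r : i
\r._ : i -> i
\q._ : h -> i -> i
  unify h -> i -> i ~ Int -> j
  unify h ~ Int
  unify i -> i ~ j
_ _ : i -> i
  unify f -> g -> Bool ~ (i -> i) -> k
  unify f ~ i -> i
  unify g -> Bool ~ k
_ _ : g -> Bool
let v : forall. g -> Bool
  unify Int ~ Int
\s._ : l -> Int
  unify l -> Int ~ Int -> m
  unify l ~ Int
  unify Int ~ m
_ _ : Int
  unify Int ~ Int
  unify Bool ~ Bool
  unify Bool ~ Bool
\a._ : n -> Int
let t : forall. n -> Int
\c._ : o -> Bool
let b : forall. o -> Bool
  unify Int ~ Int
  unify Int ~ Int
  unify Int ~ Int
  unify Bool ~ Bool
  unify Bool ~ Bool
  unify Bool ~ Bool
let d : Int
d : Int
  unify Int ~ Int
  unify Int ~ Int
  unify Int ~ Int
  unify Int ~ Int
  unify Int ~ Int

Answer: Int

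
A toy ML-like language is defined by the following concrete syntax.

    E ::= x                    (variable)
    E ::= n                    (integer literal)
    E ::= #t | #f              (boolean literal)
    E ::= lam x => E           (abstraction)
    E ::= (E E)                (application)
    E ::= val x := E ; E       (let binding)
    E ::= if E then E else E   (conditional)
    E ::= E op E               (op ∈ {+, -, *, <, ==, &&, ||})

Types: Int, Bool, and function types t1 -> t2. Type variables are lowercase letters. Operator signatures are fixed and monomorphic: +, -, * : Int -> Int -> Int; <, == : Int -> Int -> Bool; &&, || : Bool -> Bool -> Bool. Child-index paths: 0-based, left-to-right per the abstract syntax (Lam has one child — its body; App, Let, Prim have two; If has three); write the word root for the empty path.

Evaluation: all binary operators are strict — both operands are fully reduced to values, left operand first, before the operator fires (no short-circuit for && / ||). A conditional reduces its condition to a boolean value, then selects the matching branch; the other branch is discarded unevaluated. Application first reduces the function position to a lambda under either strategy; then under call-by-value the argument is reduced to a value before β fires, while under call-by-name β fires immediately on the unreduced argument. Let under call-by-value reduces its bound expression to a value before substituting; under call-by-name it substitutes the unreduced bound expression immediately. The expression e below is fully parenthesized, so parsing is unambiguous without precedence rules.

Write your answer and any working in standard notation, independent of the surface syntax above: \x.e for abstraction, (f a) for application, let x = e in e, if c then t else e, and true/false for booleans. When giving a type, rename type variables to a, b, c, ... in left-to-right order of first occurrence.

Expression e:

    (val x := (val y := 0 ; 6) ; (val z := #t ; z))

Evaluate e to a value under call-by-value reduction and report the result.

Working:
step 0: (let x = (let y = 0 in 6) in (let z = true in z))
step 1: [let@0] (let x = 6 in (let z = true in z))
step 2: [let@root] (let z = true in z)
step 3: [let@root] true

Answer: true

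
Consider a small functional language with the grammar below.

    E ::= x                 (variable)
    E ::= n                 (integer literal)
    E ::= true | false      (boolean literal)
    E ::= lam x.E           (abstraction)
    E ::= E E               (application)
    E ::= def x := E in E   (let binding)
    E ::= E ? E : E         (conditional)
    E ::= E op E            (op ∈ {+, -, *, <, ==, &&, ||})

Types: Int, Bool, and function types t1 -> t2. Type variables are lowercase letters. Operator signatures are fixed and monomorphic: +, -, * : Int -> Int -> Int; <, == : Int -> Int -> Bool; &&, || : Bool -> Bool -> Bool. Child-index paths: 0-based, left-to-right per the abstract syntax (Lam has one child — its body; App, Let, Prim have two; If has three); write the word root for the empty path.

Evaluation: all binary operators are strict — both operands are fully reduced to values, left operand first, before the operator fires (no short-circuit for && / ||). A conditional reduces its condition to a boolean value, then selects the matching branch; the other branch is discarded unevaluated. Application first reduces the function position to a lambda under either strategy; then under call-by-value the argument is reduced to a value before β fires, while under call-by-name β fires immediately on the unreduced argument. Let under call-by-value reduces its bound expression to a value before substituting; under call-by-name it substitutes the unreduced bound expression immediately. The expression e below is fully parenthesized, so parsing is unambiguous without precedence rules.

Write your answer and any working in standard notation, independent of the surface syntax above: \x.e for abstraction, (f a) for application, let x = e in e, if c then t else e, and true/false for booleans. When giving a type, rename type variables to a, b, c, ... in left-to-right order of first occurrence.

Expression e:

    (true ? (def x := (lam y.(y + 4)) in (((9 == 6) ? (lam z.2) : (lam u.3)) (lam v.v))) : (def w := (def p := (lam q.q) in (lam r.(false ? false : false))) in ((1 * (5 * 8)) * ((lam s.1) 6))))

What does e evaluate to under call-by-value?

Trace:
step 0: (if true then (let x = (\y.(y + 4)) in ((if (9 == 6) then (\z.2) else (\u.3)) (\v.v))) else (let w = (let p = (\q.q) in (\r.(if false then false else false))) in ((1 * (5 * 8)) * ((\s.1) 6))))
step 1: [if@root] (let x = (\y.(y + 4)) in ((if (9 == 6) then (\z.2) else (\u.3)) (\v.v)))
step 2: [let@root] ((if (9 == 6) then (\z.2) else (\u.3)) (\v.v))
step 3: [delta@0.0] ((if false then (\z.2) else (\u.3)) (\v.v))
step 4: [if@0] ((\u.3) (\v.v))
step 5: [beta@root] 3

Answer: 3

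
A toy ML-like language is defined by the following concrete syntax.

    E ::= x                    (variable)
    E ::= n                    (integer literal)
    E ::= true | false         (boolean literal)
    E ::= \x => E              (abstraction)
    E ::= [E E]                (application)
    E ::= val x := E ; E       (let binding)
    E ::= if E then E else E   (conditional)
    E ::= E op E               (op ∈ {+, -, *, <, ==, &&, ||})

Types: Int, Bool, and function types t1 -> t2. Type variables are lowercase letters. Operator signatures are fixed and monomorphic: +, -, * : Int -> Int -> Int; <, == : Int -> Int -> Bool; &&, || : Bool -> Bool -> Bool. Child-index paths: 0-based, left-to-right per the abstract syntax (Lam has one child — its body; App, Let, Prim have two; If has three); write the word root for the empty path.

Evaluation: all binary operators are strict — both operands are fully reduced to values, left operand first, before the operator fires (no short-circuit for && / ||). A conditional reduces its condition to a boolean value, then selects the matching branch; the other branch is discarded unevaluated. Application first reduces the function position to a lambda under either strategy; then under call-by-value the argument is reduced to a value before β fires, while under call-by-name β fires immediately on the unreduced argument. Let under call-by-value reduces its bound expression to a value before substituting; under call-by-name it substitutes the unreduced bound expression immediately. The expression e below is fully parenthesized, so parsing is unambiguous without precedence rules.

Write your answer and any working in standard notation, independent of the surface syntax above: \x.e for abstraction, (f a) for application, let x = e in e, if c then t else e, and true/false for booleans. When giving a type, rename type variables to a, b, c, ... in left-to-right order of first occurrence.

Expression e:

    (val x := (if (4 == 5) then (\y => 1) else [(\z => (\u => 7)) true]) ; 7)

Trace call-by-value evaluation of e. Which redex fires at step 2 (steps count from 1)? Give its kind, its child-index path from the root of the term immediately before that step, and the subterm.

Answer: if at 0 : (if false then (\y.1) else ((\z.(\u.7)) true))

Trace:
step 0: (let x = (if (4 == 5) then (\y.1) else ((\z.(\u.7)) true)) in 7)
step 1: [delta@0.0] (let x = (if false then (\y.1) else ((\z.(\u.7)) true)) in 7)
step 2: [if@0] (let x = ((\z.(\u.7)) true) in 7)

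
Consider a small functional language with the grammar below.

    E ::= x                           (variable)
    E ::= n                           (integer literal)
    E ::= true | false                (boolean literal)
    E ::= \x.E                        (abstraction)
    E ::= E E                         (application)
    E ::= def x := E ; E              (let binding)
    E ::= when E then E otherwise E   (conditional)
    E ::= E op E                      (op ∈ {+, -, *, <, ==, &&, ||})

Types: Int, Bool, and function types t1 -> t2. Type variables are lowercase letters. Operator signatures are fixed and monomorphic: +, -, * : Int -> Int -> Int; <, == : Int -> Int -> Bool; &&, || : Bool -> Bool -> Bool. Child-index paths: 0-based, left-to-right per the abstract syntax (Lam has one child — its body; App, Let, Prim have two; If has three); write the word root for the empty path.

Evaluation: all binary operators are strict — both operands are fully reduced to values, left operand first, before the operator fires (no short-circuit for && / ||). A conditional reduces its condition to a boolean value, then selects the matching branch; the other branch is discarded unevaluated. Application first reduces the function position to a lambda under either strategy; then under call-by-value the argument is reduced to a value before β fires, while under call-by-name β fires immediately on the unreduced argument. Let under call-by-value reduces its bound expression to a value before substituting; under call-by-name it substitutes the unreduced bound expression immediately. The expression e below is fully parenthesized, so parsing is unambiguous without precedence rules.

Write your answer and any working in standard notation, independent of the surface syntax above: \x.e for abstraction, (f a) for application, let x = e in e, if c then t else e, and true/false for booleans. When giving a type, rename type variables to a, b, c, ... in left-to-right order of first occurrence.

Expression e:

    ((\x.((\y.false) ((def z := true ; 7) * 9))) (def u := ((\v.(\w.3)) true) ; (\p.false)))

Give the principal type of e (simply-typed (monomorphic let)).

Answer: Bool

Derivation:
\y._ : b -> Bool
let z : Bool
  unify Int ~ Int
  unify Int ~ Int
  unify b -> Bool ~ Int -> c
  unify b ~ Int
  unify Bool ~ c
_ _ : Bool
\x._ : a -> Bool
\w._ : e -> Int
\v._ : d -> e -> Int
  unify d -> e -> Int ~ Bool -> f
  unify d ~ Bool
  unify e -> Int ~ f
_ _ : e -> Int
let u : e -> Int
\p._ : g -> Bool
  unify a -> Bool ~ (g -> Bool) -> h
  unify a ~ g -> Bool
  unify Bool ~ h
_ _ : Bool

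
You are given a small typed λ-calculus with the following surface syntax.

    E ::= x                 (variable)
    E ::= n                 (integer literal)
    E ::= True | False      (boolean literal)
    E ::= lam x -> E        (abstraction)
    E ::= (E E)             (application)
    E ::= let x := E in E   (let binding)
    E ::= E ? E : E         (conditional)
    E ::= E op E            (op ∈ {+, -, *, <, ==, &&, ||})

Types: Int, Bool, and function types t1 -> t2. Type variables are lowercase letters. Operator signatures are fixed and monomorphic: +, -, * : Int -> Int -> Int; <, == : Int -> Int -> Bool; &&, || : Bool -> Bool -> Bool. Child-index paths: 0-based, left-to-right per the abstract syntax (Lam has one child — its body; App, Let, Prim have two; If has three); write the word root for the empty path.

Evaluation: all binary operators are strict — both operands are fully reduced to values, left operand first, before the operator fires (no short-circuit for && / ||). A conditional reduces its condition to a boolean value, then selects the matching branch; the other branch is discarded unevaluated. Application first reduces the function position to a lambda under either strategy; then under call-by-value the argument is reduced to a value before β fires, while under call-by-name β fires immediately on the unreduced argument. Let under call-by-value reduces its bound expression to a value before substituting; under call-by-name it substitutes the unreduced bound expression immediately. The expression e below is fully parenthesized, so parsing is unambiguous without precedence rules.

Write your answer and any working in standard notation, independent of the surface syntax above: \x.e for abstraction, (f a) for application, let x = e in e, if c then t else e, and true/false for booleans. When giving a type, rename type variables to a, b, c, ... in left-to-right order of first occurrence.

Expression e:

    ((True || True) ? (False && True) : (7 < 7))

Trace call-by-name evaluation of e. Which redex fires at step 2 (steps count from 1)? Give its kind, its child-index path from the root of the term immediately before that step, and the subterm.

Trace:
step 0: (if (true || true) then (false && true) else (7 < 7))
step 1: [delta@0] (if true then (false && true) else (7 < 7))
step 2: [if@root] (false && true)

Answer: if at root : (if true then (false && true) else (7 < 7))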